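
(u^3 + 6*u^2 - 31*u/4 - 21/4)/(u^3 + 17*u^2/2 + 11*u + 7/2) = (u - 3/2)/(u + 1)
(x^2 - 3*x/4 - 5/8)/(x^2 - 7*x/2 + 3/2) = (8*x^2 - 6*x - 5)/(4*(2*x^2 - 7*x + 3))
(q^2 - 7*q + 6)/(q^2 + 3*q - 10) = (q^2 - 7*q + 6)/(q^2 + 3*q - 10)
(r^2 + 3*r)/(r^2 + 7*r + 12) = r/(r + 4)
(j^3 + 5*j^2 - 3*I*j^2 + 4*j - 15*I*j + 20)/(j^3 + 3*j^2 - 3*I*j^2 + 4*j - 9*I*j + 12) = (j + 5)/(j + 3)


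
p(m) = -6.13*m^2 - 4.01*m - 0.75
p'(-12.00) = 143.11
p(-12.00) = -835.35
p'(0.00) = -4.01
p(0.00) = -0.75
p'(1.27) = -19.58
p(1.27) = -15.73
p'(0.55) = -10.75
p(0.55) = -4.81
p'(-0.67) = 4.20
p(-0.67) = -0.82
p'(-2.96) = 32.28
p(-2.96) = -42.59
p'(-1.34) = 12.42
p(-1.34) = -6.38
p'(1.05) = -16.88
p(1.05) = -11.72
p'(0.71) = -12.71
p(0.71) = -6.69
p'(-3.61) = 40.25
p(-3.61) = -66.16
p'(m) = -12.26*m - 4.01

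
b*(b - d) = b^2 - b*d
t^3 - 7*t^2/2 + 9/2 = (t - 3)*(t - 3/2)*(t + 1)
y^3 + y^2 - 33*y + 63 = (y - 3)^2*(y + 7)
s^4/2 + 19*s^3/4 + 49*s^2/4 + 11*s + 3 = (s/2 + 1/2)*(s + 1/2)*(s + 2)*(s + 6)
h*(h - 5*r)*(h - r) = h^3 - 6*h^2*r + 5*h*r^2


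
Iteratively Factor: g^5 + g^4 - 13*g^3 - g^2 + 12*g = (g)*(g^4 + g^3 - 13*g^2 - g + 12) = g*(g + 1)*(g^3 - 13*g + 12) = g*(g - 1)*(g + 1)*(g^2 + g - 12) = g*(g - 3)*(g - 1)*(g + 1)*(g + 4)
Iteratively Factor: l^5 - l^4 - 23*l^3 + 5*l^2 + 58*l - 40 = (l + 2)*(l^4 - 3*l^3 - 17*l^2 + 39*l - 20) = (l - 1)*(l + 2)*(l^3 - 2*l^2 - 19*l + 20) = (l - 5)*(l - 1)*(l + 2)*(l^2 + 3*l - 4) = (l - 5)*(l - 1)^2*(l + 2)*(l + 4)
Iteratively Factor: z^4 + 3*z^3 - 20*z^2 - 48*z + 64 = (z - 1)*(z^3 + 4*z^2 - 16*z - 64) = (z - 4)*(z - 1)*(z^2 + 8*z + 16) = (z - 4)*(z - 1)*(z + 4)*(z + 4)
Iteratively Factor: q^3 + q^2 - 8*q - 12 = (q - 3)*(q^2 + 4*q + 4) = (q - 3)*(q + 2)*(q + 2)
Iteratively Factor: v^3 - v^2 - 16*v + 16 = (v + 4)*(v^2 - 5*v + 4) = (v - 1)*(v + 4)*(v - 4)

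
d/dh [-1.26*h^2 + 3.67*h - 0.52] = 3.67 - 2.52*h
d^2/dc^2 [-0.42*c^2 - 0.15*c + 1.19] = -0.840000000000000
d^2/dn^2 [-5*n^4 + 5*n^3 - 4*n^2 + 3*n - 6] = -60*n^2 + 30*n - 8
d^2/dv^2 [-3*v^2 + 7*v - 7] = -6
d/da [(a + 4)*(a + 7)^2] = 3*(a + 5)*(a + 7)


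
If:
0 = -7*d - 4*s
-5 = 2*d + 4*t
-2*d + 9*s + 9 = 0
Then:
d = 36/71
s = -63/71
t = -427/284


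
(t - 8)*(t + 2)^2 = t^3 - 4*t^2 - 28*t - 32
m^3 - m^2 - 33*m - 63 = (m - 7)*(m + 3)^2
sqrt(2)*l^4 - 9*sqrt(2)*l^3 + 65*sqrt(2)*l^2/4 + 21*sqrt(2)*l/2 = l*(l - 6)*(l - 7/2)*(sqrt(2)*l + sqrt(2)/2)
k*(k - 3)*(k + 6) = k^3 + 3*k^2 - 18*k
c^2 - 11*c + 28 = (c - 7)*(c - 4)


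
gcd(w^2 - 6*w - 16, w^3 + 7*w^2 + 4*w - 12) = w + 2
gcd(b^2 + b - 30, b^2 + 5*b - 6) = b + 6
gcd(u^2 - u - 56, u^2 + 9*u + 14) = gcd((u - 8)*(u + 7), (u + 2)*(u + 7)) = u + 7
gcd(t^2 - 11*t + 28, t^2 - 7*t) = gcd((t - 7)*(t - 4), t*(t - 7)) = t - 7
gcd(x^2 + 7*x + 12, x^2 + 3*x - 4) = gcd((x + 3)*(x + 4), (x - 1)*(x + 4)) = x + 4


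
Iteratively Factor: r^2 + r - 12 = (r - 3)*(r + 4)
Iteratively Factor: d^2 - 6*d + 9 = (d - 3)*(d - 3)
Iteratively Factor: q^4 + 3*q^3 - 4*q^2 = (q - 1)*(q^3 + 4*q^2) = q*(q - 1)*(q^2 + 4*q) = q*(q - 1)*(q + 4)*(q)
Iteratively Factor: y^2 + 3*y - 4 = (y - 1)*(y + 4)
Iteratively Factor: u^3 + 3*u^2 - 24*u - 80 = (u + 4)*(u^2 - u - 20) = (u + 4)^2*(u - 5)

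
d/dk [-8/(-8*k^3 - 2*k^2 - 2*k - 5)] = 16*(-12*k^2 - 2*k - 1)/(8*k^3 + 2*k^2 + 2*k + 5)^2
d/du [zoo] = 0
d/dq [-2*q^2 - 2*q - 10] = -4*q - 2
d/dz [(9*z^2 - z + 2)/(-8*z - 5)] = 3*(-24*z^2 - 30*z + 7)/(64*z^2 + 80*z + 25)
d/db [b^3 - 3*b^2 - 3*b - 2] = 3*b^2 - 6*b - 3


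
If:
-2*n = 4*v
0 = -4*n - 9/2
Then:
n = -9/8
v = 9/16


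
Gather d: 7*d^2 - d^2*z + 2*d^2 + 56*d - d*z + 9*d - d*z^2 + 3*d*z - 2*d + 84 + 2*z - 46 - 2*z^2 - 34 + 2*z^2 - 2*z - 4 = d^2*(9 - z) + d*(-z^2 + 2*z + 63)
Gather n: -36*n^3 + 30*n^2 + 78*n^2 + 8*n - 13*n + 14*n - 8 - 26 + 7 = -36*n^3 + 108*n^2 + 9*n - 27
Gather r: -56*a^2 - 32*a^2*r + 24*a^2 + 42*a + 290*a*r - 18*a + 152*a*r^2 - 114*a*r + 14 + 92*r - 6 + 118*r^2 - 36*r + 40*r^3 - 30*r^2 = -32*a^2 + 24*a + 40*r^3 + r^2*(152*a + 88) + r*(-32*a^2 + 176*a + 56) + 8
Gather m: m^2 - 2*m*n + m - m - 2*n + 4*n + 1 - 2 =m^2 - 2*m*n + 2*n - 1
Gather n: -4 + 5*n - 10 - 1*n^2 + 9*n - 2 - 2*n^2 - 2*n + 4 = -3*n^2 + 12*n - 12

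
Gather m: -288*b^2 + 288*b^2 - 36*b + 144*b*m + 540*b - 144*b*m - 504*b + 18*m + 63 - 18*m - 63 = 0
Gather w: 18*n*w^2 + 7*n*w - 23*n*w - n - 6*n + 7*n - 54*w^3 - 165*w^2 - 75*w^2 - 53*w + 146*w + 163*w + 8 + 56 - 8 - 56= -54*w^3 + w^2*(18*n - 240) + w*(256 - 16*n)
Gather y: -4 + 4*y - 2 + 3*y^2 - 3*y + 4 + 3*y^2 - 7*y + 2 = 6*y^2 - 6*y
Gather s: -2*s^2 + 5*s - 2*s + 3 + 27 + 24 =-2*s^2 + 3*s + 54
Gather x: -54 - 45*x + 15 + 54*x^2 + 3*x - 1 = 54*x^2 - 42*x - 40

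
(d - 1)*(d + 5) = d^2 + 4*d - 5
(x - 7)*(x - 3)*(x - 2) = x^3 - 12*x^2 + 41*x - 42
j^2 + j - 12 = (j - 3)*(j + 4)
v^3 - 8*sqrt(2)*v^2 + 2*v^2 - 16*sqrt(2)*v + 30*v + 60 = (v + 2)*(v - 5*sqrt(2))*(v - 3*sqrt(2))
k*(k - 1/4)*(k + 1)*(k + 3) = k^4 + 15*k^3/4 + 2*k^2 - 3*k/4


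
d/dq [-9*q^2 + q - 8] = 1 - 18*q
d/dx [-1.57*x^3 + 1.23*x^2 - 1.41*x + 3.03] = -4.71*x^2 + 2.46*x - 1.41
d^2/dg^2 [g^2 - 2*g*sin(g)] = 2*g*sin(g) - 4*cos(g) + 2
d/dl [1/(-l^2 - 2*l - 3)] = 2*(l + 1)/(l^2 + 2*l + 3)^2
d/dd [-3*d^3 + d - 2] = 1 - 9*d^2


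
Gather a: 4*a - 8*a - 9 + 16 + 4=11 - 4*a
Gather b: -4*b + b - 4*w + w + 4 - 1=-3*b - 3*w + 3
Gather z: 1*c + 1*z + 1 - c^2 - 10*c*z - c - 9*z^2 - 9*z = -c^2 - 9*z^2 + z*(-10*c - 8) + 1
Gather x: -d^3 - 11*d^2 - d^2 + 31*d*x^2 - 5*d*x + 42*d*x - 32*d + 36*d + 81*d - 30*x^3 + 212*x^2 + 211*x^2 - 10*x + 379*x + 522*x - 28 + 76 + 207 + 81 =-d^3 - 12*d^2 + 85*d - 30*x^3 + x^2*(31*d + 423) + x*(37*d + 891) + 336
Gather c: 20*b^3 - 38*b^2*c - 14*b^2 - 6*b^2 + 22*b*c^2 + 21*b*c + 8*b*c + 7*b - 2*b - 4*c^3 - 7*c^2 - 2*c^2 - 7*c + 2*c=20*b^3 - 20*b^2 + 5*b - 4*c^3 + c^2*(22*b - 9) + c*(-38*b^2 + 29*b - 5)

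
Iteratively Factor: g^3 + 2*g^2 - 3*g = (g + 3)*(g^2 - g) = (g - 1)*(g + 3)*(g)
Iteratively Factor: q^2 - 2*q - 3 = (q + 1)*(q - 3)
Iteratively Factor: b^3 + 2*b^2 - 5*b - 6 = (b - 2)*(b^2 + 4*b + 3) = (b - 2)*(b + 3)*(b + 1)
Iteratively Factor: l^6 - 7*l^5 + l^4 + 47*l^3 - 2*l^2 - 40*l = (l + 1)*(l^5 - 8*l^4 + 9*l^3 + 38*l^2 - 40*l) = (l - 5)*(l + 1)*(l^4 - 3*l^3 - 6*l^2 + 8*l) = (l - 5)*(l + 1)*(l + 2)*(l^3 - 5*l^2 + 4*l) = (l - 5)*(l - 1)*(l + 1)*(l + 2)*(l^2 - 4*l) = (l - 5)*(l - 4)*(l - 1)*(l + 1)*(l + 2)*(l)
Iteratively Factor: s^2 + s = (s + 1)*(s)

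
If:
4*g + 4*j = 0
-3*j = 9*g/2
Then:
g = 0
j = 0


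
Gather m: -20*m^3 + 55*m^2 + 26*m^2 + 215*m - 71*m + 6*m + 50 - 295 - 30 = -20*m^3 + 81*m^2 + 150*m - 275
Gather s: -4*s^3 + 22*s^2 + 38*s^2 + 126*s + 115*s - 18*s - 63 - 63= -4*s^3 + 60*s^2 + 223*s - 126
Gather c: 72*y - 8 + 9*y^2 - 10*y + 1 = 9*y^2 + 62*y - 7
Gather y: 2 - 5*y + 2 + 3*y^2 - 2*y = 3*y^2 - 7*y + 4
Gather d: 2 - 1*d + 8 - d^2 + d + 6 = 16 - d^2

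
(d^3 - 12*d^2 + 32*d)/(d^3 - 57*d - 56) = d*(d - 4)/(d^2 + 8*d + 7)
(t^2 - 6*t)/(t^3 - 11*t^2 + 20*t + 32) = t*(t - 6)/(t^3 - 11*t^2 + 20*t + 32)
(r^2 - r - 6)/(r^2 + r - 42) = (r^2 - r - 6)/(r^2 + r - 42)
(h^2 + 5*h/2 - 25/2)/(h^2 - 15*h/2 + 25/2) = (h + 5)/(h - 5)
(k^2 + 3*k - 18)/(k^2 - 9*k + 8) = (k^2 + 3*k - 18)/(k^2 - 9*k + 8)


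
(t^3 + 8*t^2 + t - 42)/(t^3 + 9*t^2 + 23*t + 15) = (t^2 + 5*t - 14)/(t^2 + 6*t + 5)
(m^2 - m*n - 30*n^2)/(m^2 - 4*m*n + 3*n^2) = (m^2 - m*n - 30*n^2)/(m^2 - 4*m*n + 3*n^2)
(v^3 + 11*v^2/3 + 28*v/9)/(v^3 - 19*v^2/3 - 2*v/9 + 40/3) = v*(3*v + 7)/(3*v^2 - 23*v + 30)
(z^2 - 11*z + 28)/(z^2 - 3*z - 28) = (z - 4)/(z + 4)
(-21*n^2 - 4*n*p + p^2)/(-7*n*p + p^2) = (3*n + p)/p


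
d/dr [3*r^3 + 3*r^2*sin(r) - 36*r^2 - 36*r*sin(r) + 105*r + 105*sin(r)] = 3*r^2*cos(r) + 9*r^2 + 6*r*sin(r) - 36*r*cos(r) - 72*r - 36*sin(r) + 105*cos(r) + 105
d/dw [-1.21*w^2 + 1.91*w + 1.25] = 1.91 - 2.42*w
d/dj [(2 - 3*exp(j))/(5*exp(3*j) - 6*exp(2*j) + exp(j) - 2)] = ((3*exp(j) - 2)*(15*exp(2*j) - 12*exp(j) + 1) - 15*exp(3*j) + 18*exp(2*j) - 3*exp(j) + 6)*exp(j)/(5*exp(3*j) - 6*exp(2*j) + exp(j) - 2)^2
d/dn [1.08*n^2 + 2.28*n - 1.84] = 2.16*n + 2.28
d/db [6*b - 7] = 6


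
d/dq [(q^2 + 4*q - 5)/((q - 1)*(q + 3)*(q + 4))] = (-q^2 - 10*q - 23)/(q^4 + 14*q^3 + 73*q^2 + 168*q + 144)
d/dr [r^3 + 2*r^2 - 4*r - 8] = 3*r^2 + 4*r - 4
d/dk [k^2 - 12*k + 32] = 2*k - 12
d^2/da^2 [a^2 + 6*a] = 2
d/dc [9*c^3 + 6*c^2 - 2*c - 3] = 27*c^2 + 12*c - 2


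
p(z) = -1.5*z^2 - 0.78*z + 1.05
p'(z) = -3.0*z - 0.78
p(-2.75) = -8.15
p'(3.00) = -9.78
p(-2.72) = -7.93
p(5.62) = -50.71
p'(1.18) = -4.32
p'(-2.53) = 6.81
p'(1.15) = -4.23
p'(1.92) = -6.54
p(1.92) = -5.98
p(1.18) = -1.96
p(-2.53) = -6.58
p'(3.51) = -11.31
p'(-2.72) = 7.38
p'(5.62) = -17.64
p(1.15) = -1.83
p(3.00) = -14.79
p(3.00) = -14.79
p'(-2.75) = 7.47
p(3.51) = -20.17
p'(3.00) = -9.78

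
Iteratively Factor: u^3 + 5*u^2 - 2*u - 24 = (u + 4)*(u^2 + u - 6) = (u + 3)*(u + 4)*(u - 2)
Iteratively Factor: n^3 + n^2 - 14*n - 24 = (n + 2)*(n^2 - n - 12) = (n + 2)*(n + 3)*(n - 4)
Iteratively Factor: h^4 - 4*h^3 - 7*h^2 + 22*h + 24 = (h + 2)*(h^3 - 6*h^2 + 5*h + 12) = (h - 4)*(h + 2)*(h^2 - 2*h - 3) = (h - 4)*(h + 1)*(h + 2)*(h - 3)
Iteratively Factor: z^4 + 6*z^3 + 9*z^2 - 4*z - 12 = (z + 2)*(z^3 + 4*z^2 + z - 6) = (z - 1)*(z + 2)*(z^2 + 5*z + 6) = (z - 1)*(z + 2)*(z + 3)*(z + 2)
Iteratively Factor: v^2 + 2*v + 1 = (v + 1)*(v + 1)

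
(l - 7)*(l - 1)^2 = l^3 - 9*l^2 + 15*l - 7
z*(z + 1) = z^2 + z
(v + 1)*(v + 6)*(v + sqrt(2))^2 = v^4 + 2*sqrt(2)*v^3 + 7*v^3 + 8*v^2 + 14*sqrt(2)*v^2 + 14*v + 12*sqrt(2)*v + 12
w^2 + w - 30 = (w - 5)*(w + 6)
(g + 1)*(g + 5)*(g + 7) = g^3 + 13*g^2 + 47*g + 35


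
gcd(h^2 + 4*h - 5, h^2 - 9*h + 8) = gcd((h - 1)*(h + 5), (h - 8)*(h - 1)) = h - 1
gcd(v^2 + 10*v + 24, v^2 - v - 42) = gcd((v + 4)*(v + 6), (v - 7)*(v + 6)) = v + 6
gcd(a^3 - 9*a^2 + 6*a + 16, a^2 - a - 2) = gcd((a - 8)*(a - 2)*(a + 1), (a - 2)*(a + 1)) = a^2 - a - 2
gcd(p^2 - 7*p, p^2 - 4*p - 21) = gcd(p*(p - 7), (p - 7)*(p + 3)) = p - 7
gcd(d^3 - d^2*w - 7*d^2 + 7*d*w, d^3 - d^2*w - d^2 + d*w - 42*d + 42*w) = -d^2 + d*w + 7*d - 7*w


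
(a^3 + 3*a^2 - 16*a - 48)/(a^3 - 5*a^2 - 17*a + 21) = (a^2 - 16)/(a^2 - 8*a + 7)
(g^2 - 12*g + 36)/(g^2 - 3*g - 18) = (g - 6)/(g + 3)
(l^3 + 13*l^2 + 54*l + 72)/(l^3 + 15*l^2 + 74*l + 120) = (l + 3)/(l + 5)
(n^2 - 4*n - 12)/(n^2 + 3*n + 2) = (n - 6)/(n + 1)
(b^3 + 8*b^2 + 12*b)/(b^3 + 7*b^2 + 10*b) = (b + 6)/(b + 5)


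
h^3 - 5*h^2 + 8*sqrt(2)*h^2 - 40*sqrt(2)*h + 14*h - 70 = (h - 5)*(h + sqrt(2))*(h + 7*sqrt(2))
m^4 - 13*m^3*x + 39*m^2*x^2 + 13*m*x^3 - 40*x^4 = (m - 8*x)*(m - 5*x)*(m - x)*(m + x)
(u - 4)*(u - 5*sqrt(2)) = u^2 - 5*sqrt(2)*u - 4*u + 20*sqrt(2)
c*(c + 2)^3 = c^4 + 6*c^3 + 12*c^2 + 8*c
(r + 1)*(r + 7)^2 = r^3 + 15*r^2 + 63*r + 49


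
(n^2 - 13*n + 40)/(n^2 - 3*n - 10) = (n - 8)/(n + 2)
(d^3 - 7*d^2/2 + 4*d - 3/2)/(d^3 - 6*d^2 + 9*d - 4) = (d - 3/2)/(d - 4)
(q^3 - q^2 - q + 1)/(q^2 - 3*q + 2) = (q^2 - 1)/(q - 2)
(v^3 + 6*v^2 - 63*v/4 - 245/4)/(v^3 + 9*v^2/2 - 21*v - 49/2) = (v + 5/2)/(v + 1)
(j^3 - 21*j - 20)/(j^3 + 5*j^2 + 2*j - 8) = (j^2 - 4*j - 5)/(j^2 + j - 2)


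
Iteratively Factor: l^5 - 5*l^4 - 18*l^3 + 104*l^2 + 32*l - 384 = (l - 3)*(l^4 - 2*l^3 - 24*l^2 + 32*l + 128) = (l - 3)*(l + 4)*(l^3 - 6*l^2 + 32) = (l - 4)*(l - 3)*(l + 4)*(l^2 - 2*l - 8) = (l - 4)^2*(l - 3)*(l + 4)*(l + 2)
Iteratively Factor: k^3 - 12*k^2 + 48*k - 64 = (k - 4)*(k^2 - 8*k + 16) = (k - 4)^2*(k - 4)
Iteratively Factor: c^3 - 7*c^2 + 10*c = (c - 2)*(c^2 - 5*c) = c*(c - 2)*(c - 5)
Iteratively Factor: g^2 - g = (g - 1)*(g)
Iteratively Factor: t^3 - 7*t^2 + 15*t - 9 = (t - 3)*(t^2 - 4*t + 3) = (t - 3)*(t - 1)*(t - 3)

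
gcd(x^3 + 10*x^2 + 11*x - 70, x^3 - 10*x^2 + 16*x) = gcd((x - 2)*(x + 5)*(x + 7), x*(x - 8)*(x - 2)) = x - 2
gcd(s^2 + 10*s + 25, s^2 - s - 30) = s + 5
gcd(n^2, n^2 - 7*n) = n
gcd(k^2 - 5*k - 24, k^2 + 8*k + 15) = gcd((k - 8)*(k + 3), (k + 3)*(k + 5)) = k + 3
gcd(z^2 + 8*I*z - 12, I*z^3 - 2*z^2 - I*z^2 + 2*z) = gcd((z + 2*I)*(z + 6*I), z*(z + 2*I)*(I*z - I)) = z + 2*I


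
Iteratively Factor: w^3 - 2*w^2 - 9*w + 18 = (w + 3)*(w^2 - 5*w + 6) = (w - 2)*(w + 3)*(w - 3)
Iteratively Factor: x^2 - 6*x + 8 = (x - 4)*(x - 2)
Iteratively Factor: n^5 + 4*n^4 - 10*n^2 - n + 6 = (n + 1)*(n^4 + 3*n^3 - 3*n^2 - 7*n + 6) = (n + 1)*(n + 3)*(n^3 - 3*n + 2) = (n + 1)*(n + 2)*(n + 3)*(n^2 - 2*n + 1) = (n - 1)*(n + 1)*(n + 2)*(n + 3)*(n - 1)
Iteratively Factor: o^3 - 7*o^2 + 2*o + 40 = (o + 2)*(o^2 - 9*o + 20) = (o - 5)*(o + 2)*(o - 4)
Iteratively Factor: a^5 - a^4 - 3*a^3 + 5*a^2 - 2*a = (a)*(a^4 - a^3 - 3*a^2 + 5*a - 2) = a*(a - 1)*(a^3 - 3*a + 2) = a*(a - 1)*(a + 2)*(a^2 - 2*a + 1) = a*(a - 1)^2*(a + 2)*(a - 1)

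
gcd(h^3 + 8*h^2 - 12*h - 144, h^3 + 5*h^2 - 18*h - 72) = h^2 + 2*h - 24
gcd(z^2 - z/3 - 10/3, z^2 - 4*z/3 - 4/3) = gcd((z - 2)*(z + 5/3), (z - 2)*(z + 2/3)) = z - 2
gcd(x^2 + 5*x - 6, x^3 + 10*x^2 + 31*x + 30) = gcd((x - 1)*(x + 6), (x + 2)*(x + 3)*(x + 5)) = 1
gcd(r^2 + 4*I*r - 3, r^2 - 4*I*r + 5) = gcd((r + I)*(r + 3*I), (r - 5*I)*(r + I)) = r + I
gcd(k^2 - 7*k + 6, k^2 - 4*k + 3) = k - 1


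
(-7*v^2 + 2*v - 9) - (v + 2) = -7*v^2 + v - 11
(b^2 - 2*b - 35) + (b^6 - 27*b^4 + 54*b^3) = b^6 - 27*b^4 + 54*b^3 + b^2 - 2*b - 35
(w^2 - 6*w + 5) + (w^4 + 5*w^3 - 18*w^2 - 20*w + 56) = w^4 + 5*w^3 - 17*w^2 - 26*w + 61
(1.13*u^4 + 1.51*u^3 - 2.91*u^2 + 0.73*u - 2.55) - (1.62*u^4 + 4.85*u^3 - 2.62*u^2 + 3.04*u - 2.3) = -0.49*u^4 - 3.34*u^3 - 0.29*u^2 - 2.31*u - 0.25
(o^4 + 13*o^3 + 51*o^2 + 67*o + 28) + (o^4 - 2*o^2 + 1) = 2*o^4 + 13*o^3 + 49*o^2 + 67*o + 29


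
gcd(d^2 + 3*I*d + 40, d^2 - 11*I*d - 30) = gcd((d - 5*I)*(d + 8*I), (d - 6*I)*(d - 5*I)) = d - 5*I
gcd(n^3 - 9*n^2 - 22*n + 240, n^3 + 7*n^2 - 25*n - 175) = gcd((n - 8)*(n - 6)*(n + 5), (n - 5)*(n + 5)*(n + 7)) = n + 5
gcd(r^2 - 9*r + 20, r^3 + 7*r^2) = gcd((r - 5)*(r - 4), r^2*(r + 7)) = 1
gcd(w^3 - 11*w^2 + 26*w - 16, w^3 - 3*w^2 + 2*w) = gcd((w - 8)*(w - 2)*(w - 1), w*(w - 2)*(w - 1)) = w^2 - 3*w + 2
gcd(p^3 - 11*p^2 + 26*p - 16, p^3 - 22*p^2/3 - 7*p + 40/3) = p^2 - 9*p + 8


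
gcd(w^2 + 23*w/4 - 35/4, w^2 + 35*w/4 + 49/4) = w + 7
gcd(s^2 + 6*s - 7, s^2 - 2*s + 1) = s - 1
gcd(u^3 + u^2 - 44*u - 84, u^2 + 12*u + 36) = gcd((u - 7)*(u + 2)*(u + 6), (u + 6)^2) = u + 6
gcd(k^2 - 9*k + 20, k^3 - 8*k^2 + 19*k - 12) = k - 4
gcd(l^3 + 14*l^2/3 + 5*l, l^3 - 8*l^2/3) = l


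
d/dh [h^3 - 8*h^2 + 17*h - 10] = 3*h^2 - 16*h + 17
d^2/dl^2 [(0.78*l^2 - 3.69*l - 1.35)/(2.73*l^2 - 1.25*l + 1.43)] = (-49.678902*l^3 - 78.638742*l^2 + 114.073596*l - 3.679926)/(20.346417*l^6 - 27.948375*l^5 + 44.769816*l^4 - 31.232375*l^3 + 23.450856*l^2 - 7.668375*l + 2.924207)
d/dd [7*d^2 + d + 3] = 14*d + 1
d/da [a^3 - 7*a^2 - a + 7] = 3*a^2 - 14*a - 1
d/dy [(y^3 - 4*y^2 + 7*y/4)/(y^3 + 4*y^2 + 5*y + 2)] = (16*y^3 - 3*y^2 - 39*y + 7)/(2*(y^5 + 7*y^4 + 19*y^3 + 25*y^2 + 16*y + 4))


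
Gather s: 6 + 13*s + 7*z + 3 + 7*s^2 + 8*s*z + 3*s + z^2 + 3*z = 7*s^2 + s*(8*z + 16) + z^2 + 10*z + 9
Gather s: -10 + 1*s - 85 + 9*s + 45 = 10*s - 50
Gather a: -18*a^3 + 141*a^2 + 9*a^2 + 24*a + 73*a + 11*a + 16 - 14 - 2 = -18*a^3 + 150*a^2 + 108*a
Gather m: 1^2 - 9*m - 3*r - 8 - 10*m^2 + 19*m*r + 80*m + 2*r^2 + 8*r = -10*m^2 + m*(19*r + 71) + 2*r^2 + 5*r - 7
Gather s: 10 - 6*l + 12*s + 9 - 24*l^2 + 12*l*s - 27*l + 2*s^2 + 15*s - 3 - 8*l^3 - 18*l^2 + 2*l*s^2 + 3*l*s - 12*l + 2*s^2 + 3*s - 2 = -8*l^3 - 42*l^2 - 45*l + s^2*(2*l + 4) + s*(15*l + 30) + 14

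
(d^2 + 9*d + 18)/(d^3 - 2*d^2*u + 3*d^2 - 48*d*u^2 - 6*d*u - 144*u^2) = (-d - 6)/(-d^2 + 2*d*u + 48*u^2)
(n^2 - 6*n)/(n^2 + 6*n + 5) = n*(n - 6)/(n^2 + 6*n + 5)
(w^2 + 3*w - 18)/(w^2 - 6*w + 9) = (w + 6)/(w - 3)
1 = 1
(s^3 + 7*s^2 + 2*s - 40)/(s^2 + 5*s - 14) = (s^2 + 9*s + 20)/(s + 7)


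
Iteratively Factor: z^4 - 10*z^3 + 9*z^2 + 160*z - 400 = (z - 5)*(z^3 - 5*z^2 - 16*z + 80) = (z - 5)*(z - 4)*(z^2 - z - 20) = (z - 5)*(z - 4)*(z + 4)*(z - 5)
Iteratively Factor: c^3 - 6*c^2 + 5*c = (c - 5)*(c^2 - c) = c*(c - 5)*(c - 1)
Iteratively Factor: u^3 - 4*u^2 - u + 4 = (u + 1)*(u^2 - 5*u + 4) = (u - 4)*(u + 1)*(u - 1)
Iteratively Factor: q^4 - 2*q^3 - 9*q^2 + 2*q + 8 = (q - 1)*(q^3 - q^2 - 10*q - 8) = (q - 1)*(q + 1)*(q^2 - 2*q - 8) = (q - 4)*(q - 1)*(q + 1)*(q + 2)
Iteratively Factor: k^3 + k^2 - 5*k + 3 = (k - 1)*(k^2 + 2*k - 3) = (k - 1)^2*(k + 3)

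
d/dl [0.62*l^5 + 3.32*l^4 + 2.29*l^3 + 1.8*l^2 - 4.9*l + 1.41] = 3.1*l^4 + 13.28*l^3 + 6.87*l^2 + 3.6*l - 4.9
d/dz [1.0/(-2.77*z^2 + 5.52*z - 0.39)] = (5.54*z - 5.52)/(2.77*z^2 - 5.52*z + 0.39)^2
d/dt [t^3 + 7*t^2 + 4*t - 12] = 3*t^2 + 14*t + 4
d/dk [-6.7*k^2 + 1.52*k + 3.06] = 1.52 - 13.4*k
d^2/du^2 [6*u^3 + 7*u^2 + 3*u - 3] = 36*u + 14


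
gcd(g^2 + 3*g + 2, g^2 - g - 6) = g + 2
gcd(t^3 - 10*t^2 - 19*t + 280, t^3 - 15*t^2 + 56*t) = t^2 - 15*t + 56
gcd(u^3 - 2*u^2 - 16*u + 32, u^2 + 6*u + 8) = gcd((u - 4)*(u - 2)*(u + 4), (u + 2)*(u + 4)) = u + 4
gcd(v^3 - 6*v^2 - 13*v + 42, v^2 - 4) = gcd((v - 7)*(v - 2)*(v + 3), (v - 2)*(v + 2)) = v - 2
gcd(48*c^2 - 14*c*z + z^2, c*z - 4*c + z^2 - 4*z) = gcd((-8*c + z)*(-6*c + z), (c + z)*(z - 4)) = 1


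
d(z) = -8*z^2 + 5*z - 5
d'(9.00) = -139.00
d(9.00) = -608.00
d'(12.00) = -187.00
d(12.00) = -1097.00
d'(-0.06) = 5.96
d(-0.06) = -5.33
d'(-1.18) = 23.88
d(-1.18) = -22.04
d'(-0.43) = 11.88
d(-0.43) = -8.63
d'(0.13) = 2.92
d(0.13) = -4.49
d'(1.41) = -17.56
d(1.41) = -13.85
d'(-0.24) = 8.84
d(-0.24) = -6.66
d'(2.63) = -37.08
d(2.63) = -47.19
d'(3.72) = -54.52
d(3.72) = -97.11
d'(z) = 5 - 16*z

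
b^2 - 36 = (b - 6)*(b + 6)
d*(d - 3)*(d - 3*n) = d^3 - 3*d^2*n - 3*d^2 + 9*d*n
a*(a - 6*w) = a^2 - 6*a*w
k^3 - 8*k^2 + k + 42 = (k - 7)*(k - 3)*(k + 2)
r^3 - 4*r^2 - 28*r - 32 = (r - 8)*(r + 2)^2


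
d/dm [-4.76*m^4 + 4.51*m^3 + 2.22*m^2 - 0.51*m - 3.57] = -19.04*m^3 + 13.53*m^2 + 4.44*m - 0.51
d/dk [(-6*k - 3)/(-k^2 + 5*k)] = 3*(-2*k^2 - 2*k + 5)/(k^2*(k^2 - 10*k + 25))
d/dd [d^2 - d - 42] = 2*d - 1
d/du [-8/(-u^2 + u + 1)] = 8*(1 - 2*u)/(-u^2 + u + 1)^2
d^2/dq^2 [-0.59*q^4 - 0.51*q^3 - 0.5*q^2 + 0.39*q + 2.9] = -7.08*q^2 - 3.06*q - 1.0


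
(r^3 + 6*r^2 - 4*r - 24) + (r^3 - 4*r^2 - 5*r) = 2*r^3 + 2*r^2 - 9*r - 24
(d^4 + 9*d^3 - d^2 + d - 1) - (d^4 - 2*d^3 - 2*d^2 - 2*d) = 11*d^3 + d^2 + 3*d - 1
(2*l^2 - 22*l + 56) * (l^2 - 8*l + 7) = 2*l^4 - 38*l^3 + 246*l^2 - 602*l + 392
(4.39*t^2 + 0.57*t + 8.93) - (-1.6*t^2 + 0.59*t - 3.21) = 5.99*t^2 - 0.02*t + 12.14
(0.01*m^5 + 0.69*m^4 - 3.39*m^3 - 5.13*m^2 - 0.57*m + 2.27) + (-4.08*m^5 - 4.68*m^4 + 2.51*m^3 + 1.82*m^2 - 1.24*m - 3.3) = -4.07*m^5 - 3.99*m^4 - 0.88*m^3 - 3.31*m^2 - 1.81*m - 1.03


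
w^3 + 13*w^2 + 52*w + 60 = (w + 2)*(w + 5)*(w + 6)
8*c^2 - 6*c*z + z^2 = (-4*c + z)*(-2*c + z)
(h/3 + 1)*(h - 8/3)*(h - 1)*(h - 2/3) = h^4/3 - 4*h^3/9 - 71*h^2/27 + 122*h/27 - 16/9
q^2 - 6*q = q*(q - 6)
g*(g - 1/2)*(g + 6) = g^3 + 11*g^2/2 - 3*g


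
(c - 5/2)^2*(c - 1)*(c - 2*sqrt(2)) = c^4 - 6*c^3 - 2*sqrt(2)*c^3 + 45*c^2/4 + 12*sqrt(2)*c^2 - 45*sqrt(2)*c/2 - 25*c/4 + 25*sqrt(2)/2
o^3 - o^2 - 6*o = o*(o - 3)*(o + 2)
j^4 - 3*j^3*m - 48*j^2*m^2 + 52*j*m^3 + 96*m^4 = (j - 8*m)*(j - 2*m)*(j + m)*(j + 6*m)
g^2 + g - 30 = (g - 5)*(g + 6)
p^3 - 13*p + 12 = (p - 3)*(p - 1)*(p + 4)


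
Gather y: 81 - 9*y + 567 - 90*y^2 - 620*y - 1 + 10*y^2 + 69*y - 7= -80*y^2 - 560*y + 640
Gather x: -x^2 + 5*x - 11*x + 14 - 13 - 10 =-x^2 - 6*x - 9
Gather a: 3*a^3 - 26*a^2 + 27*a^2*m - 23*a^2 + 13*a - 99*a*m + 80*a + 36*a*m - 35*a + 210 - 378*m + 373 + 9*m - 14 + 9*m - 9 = 3*a^3 + a^2*(27*m - 49) + a*(58 - 63*m) - 360*m + 560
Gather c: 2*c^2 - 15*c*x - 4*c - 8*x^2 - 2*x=2*c^2 + c*(-15*x - 4) - 8*x^2 - 2*x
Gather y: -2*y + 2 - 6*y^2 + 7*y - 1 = -6*y^2 + 5*y + 1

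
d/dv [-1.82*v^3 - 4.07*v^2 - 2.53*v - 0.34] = -5.46*v^2 - 8.14*v - 2.53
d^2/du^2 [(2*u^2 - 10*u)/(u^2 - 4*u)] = -4/(u^3 - 12*u^2 + 48*u - 64)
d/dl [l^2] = 2*l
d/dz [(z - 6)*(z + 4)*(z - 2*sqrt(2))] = 3*z^2 - 4*sqrt(2)*z - 4*z - 24 + 4*sqrt(2)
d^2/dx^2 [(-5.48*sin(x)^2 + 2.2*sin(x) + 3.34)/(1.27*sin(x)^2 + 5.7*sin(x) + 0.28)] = (1.06581410364015e-14*sin(x)^6 - 43.2181*sin(x)^5 + 164.627904*sin(x)^4 + 44.83358*sin(x)^3 - 54.5214120000001*sin(x)^2 + 145.5338*sin(x) + 206.776128)/(2.048383*sin(x)^6 + 27.58059*sin(x)^5 + 125.141736*sin(x)^4 + 197.35452*sin(x)^3 + 27.590304*sin(x)^2 + 1.34064*sin(x) + 0.021952)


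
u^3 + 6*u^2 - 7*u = u*(u - 1)*(u + 7)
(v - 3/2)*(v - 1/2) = v^2 - 2*v + 3/4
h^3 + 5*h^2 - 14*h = h*(h - 2)*(h + 7)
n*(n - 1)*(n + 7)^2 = n^4 + 13*n^3 + 35*n^2 - 49*n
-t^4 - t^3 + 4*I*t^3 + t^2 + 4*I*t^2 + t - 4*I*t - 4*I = (t + 1)*(t - 4*I)*(-I*t - I)*(-I*t + I)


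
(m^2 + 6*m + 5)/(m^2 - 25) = (m + 1)/(m - 5)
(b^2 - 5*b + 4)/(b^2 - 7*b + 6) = (b - 4)/(b - 6)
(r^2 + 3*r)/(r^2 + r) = (r + 3)/(r + 1)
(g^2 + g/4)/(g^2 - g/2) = (4*g + 1)/(2*(2*g - 1))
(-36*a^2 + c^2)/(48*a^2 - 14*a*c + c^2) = (-6*a - c)/(8*a - c)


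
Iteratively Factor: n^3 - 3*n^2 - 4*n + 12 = (n - 3)*(n^2 - 4) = (n - 3)*(n - 2)*(n + 2)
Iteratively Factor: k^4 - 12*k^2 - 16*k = (k + 2)*(k^3 - 2*k^2 - 8*k) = k*(k + 2)*(k^2 - 2*k - 8) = k*(k + 2)^2*(k - 4)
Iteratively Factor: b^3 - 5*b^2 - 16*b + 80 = (b - 4)*(b^2 - b - 20) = (b - 4)*(b + 4)*(b - 5)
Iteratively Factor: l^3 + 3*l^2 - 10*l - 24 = (l + 4)*(l^2 - l - 6) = (l - 3)*(l + 4)*(l + 2)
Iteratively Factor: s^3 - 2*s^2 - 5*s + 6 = (s + 2)*(s^2 - 4*s + 3) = (s - 1)*(s + 2)*(s - 3)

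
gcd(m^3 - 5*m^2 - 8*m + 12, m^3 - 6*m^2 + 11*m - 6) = m - 1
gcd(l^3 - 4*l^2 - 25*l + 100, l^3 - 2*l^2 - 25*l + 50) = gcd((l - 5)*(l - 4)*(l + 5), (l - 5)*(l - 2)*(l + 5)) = l^2 - 25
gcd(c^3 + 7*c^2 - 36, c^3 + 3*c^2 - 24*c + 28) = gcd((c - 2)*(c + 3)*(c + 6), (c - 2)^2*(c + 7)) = c - 2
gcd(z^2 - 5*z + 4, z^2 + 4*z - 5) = z - 1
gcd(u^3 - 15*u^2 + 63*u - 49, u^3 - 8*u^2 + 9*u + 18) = 1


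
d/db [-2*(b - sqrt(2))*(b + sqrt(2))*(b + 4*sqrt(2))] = -6*b^2 - 16*sqrt(2)*b + 4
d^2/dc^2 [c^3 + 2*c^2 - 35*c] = 6*c + 4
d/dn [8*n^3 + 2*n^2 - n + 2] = 24*n^2 + 4*n - 1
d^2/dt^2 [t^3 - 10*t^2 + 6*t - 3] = 6*t - 20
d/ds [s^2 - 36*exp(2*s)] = 2*s - 72*exp(2*s)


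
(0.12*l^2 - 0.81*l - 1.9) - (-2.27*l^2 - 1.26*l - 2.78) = 2.39*l^2 + 0.45*l + 0.88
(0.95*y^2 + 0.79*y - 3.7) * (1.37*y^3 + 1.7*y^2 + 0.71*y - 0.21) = 1.3015*y^5 + 2.6973*y^4 - 3.0515*y^3 - 5.9286*y^2 - 2.7929*y + 0.777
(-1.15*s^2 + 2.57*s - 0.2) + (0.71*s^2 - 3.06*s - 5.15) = -0.44*s^2 - 0.49*s - 5.35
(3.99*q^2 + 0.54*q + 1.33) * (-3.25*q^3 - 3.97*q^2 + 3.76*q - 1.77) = -12.9675*q^5 - 17.5953*q^4 + 8.5361*q^3 - 10.312*q^2 + 4.045*q - 2.3541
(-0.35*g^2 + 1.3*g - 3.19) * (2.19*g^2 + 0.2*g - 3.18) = -0.7665*g^4 + 2.777*g^3 - 5.6131*g^2 - 4.772*g + 10.1442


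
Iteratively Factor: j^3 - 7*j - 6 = (j + 1)*(j^2 - j - 6) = (j + 1)*(j + 2)*(j - 3)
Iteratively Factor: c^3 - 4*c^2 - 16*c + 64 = (c - 4)*(c^2 - 16) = (c - 4)^2*(c + 4)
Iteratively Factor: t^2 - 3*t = (t)*(t - 3)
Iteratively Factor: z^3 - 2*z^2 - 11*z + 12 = (z - 4)*(z^2 + 2*z - 3) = (z - 4)*(z + 3)*(z - 1)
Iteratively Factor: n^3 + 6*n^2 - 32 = (n + 4)*(n^2 + 2*n - 8) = (n + 4)^2*(n - 2)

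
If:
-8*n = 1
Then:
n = -1/8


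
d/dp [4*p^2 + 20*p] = 8*p + 20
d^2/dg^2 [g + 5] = 0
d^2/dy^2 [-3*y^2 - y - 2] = -6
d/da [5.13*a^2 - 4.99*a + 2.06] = 10.26*a - 4.99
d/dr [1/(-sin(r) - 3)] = cos(r)/(sin(r) + 3)^2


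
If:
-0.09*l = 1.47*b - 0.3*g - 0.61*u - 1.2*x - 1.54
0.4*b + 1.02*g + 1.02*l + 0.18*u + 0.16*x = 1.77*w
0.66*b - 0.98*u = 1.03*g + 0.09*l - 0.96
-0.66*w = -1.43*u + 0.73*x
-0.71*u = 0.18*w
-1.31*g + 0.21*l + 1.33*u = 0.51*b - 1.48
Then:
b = -0.06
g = 1.05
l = 0.99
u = -0.26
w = 1.01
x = -1.41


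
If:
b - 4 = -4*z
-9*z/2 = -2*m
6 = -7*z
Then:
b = 52/7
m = -27/14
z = -6/7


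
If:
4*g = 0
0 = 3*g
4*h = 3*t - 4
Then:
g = 0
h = 3*t/4 - 1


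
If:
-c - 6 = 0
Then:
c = -6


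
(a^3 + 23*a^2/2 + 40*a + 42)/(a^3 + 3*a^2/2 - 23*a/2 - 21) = (2*a^2 + 19*a + 42)/(2*a^2 - a - 21)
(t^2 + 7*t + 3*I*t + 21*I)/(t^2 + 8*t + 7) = (t + 3*I)/(t + 1)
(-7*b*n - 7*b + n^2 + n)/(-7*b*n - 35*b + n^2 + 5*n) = (n + 1)/(n + 5)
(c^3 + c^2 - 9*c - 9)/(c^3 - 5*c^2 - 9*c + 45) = (c + 1)/(c - 5)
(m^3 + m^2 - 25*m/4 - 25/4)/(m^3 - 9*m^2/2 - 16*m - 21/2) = (4*m^2 - 25)/(2*(2*m^2 - 11*m - 21))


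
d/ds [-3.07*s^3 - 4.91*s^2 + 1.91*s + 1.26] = -9.21*s^2 - 9.82*s + 1.91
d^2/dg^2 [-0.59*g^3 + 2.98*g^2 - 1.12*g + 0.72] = 5.96 - 3.54*g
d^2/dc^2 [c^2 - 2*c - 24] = 2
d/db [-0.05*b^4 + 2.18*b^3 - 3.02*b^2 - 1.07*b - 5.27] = -0.2*b^3 + 6.54*b^2 - 6.04*b - 1.07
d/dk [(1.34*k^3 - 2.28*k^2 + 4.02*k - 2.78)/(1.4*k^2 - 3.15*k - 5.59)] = (1.876*k^4 - 8.442*k^3 - 20.9178*k^2 + 33.2744*k - 31.2288)/(1.96*k^4 - 8.82*k^3 - 5.7295*k^2 + 35.217*k + 31.2481)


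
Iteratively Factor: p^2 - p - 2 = (p - 2)*(p + 1)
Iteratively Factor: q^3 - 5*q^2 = (q)*(q^2 - 5*q) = q*(q - 5)*(q)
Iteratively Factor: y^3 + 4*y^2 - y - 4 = (y + 1)*(y^2 + 3*y - 4) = (y - 1)*(y + 1)*(y + 4)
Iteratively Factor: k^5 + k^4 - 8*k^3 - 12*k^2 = (k + 2)*(k^4 - k^3 - 6*k^2) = k*(k + 2)*(k^3 - k^2 - 6*k) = k*(k - 3)*(k + 2)*(k^2 + 2*k) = k*(k - 3)*(k + 2)^2*(k)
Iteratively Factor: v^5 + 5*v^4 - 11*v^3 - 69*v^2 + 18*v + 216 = (v - 3)*(v^4 + 8*v^3 + 13*v^2 - 30*v - 72) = (v - 3)*(v - 2)*(v^3 + 10*v^2 + 33*v + 36) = (v - 3)*(v - 2)*(v + 4)*(v^2 + 6*v + 9) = (v - 3)*(v - 2)*(v + 3)*(v + 4)*(v + 3)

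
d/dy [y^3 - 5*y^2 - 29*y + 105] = 3*y^2 - 10*y - 29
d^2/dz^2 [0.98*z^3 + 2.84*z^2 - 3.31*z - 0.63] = 5.88*z + 5.68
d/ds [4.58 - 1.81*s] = -1.81000000000000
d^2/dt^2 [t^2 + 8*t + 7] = 2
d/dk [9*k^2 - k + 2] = 18*k - 1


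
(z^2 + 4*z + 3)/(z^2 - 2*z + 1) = (z^2 + 4*z + 3)/(z^2 - 2*z + 1)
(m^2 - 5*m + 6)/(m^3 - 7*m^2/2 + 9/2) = 2*(m - 2)/(2*m^2 - m - 3)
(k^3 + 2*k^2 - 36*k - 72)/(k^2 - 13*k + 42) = (k^2 + 8*k + 12)/(k - 7)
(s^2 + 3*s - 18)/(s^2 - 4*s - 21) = (-s^2 - 3*s + 18)/(-s^2 + 4*s + 21)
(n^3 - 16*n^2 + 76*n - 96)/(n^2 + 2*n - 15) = (n^3 - 16*n^2 + 76*n - 96)/(n^2 + 2*n - 15)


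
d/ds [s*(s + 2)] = 2*s + 2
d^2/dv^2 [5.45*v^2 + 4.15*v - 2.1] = 10.9000000000000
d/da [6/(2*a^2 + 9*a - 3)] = 6*(-4*a - 9)/(2*a^2 + 9*a - 3)^2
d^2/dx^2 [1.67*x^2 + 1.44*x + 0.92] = 3.34000000000000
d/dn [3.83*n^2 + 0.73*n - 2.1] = 7.66*n + 0.73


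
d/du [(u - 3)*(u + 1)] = 2*u - 2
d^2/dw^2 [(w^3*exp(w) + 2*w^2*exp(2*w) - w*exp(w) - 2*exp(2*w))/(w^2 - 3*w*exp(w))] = (w^2*(w - 3*exp(w))^2*(w^3 + 8*w^2*exp(w) + 6*w^2 + 16*w*exp(w) + 5*w - 4*exp(w) - 2) + w*(w - 3*exp(w))*(2*(3*w*exp(w) - 2*w + 3*exp(w))*(w^3 + 4*w^2*exp(w) + 3*w^2 + 4*w*exp(w) - w - 4*exp(w) - 1) + (3*w*exp(w) + 6*exp(w) - 2)*(w^3 + 2*w^2*exp(w) - w - 2*exp(w))) + 2*(3*w*exp(w) - 2*w + 3*exp(w))^2*(w^3 + 2*w^2*exp(w) - w - 2*exp(w)))*exp(w)/(w^3*(w - 3*exp(w))^3)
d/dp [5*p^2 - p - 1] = 10*p - 1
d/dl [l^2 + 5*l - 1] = 2*l + 5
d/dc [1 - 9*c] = -9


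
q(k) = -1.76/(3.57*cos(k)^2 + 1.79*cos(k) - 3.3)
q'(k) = -1.76*(7.14*sin(k)*cos(k) + 1.79*sin(k))/(3.57*cos(k)^2 + 1.79*cos(k) - 3.3)^2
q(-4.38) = 0.50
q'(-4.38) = 0.07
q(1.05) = 1.15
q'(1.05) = -3.50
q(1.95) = 0.51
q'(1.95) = 0.12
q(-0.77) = 10.06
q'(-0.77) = 276.75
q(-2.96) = 1.10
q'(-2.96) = -0.64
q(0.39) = -1.25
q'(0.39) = -2.83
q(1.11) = 0.98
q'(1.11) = -2.42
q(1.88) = 0.50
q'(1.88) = 0.05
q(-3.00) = 1.12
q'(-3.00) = -0.53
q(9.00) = 0.89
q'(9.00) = 0.88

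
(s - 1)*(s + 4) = s^2 + 3*s - 4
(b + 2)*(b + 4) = b^2 + 6*b + 8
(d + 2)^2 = d^2 + 4*d + 4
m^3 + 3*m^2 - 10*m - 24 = (m - 3)*(m + 2)*(m + 4)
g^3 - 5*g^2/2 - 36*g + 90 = (g - 6)*(g - 5/2)*(g + 6)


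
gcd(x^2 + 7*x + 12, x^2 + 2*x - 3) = x + 3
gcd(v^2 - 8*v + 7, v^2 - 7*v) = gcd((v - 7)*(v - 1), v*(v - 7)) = v - 7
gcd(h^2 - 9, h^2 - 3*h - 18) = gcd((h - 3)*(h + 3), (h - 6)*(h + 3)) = h + 3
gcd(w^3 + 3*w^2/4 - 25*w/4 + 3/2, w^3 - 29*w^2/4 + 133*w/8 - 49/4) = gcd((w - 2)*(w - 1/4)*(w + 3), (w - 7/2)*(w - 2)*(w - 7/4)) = w - 2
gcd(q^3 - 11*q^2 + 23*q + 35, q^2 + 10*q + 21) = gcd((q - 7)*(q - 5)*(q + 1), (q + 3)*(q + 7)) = 1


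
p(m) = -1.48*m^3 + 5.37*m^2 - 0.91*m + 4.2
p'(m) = -4.44*m^2 + 10.74*m - 0.91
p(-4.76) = 289.82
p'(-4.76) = -152.63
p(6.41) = -170.78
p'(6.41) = -114.50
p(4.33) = -19.21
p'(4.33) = -37.65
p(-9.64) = 1837.85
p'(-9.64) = -517.05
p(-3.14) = 105.82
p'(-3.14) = -78.41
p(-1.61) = 25.76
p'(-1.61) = -29.71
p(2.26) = 12.49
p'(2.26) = 0.68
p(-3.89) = 176.12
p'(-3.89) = -109.88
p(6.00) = -127.62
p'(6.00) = -96.31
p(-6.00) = 522.66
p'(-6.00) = -225.19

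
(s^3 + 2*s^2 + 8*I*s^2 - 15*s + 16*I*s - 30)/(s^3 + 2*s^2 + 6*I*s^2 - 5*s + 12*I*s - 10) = (s + 3*I)/(s + I)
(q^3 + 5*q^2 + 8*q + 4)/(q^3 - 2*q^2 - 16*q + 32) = (q^3 + 5*q^2 + 8*q + 4)/(q^3 - 2*q^2 - 16*q + 32)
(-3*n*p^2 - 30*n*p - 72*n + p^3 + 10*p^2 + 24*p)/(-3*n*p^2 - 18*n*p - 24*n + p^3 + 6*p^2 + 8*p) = (p + 6)/(p + 2)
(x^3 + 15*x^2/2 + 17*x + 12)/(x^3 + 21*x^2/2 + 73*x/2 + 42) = (2*x^2 + 7*x + 6)/(2*x^2 + 13*x + 21)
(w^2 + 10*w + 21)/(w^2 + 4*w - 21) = (w + 3)/(w - 3)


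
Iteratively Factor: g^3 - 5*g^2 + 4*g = (g - 1)*(g^2 - 4*g) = g*(g - 1)*(g - 4)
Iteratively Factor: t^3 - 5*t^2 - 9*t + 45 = (t - 5)*(t^2 - 9) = (t - 5)*(t - 3)*(t + 3)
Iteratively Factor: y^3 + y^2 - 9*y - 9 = (y - 3)*(y^2 + 4*y + 3) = (y - 3)*(y + 1)*(y + 3)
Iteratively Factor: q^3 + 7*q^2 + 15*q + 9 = (q + 1)*(q^2 + 6*q + 9) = (q + 1)*(q + 3)*(q + 3)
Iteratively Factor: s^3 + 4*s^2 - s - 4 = (s - 1)*(s^2 + 5*s + 4) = (s - 1)*(s + 1)*(s + 4)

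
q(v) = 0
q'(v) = 0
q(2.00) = 0.00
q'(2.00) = 0.00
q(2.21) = 0.00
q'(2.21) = 0.00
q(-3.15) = 0.00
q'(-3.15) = 0.00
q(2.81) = 0.00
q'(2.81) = 0.00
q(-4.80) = 0.00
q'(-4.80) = 0.00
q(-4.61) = 0.00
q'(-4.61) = 0.00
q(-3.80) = 0.00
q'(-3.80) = 0.00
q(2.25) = 0.00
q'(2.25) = 0.00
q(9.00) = 0.00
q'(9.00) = 0.00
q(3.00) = 0.00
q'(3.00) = 0.00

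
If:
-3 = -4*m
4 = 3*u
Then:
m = 3/4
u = 4/3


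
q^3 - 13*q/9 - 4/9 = (q - 4/3)*(q + 1/3)*(q + 1)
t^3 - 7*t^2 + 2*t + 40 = (t - 5)*(t - 4)*(t + 2)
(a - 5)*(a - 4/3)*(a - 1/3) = a^3 - 20*a^2/3 + 79*a/9 - 20/9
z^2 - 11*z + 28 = (z - 7)*(z - 4)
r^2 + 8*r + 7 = (r + 1)*(r + 7)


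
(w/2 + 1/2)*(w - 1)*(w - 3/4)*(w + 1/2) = w^4/2 - w^3/8 - 11*w^2/16 + w/8 + 3/16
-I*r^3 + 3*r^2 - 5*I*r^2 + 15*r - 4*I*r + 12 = (r + 4)*(r + 3*I)*(-I*r - I)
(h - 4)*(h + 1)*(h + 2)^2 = h^4 + h^3 - 12*h^2 - 28*h - 16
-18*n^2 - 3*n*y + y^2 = (-6*n + y)*(3*n + y)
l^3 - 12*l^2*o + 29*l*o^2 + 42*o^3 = (l - 7*o)*(l - 6*o)*(l + o)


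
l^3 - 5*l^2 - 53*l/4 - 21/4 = (l - 7)*(l + 1/2)*(l + 3/2)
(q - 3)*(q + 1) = q^2 - 2*q - 3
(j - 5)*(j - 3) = j^2 - 8*j + 15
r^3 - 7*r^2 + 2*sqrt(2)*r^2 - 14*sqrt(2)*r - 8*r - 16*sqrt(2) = (r - 8)*(r + 1)*(r + 2*sqrt(2))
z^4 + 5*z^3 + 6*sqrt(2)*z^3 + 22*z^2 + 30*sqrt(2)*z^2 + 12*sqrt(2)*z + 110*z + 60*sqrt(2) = (z + 5)*(z + sqrt(2))*(z + 2*sqrt(2))*(z + 3*sqrt(2))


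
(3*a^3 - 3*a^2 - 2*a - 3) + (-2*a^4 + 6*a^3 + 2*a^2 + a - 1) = -2*a^4 + 9*a^3 - a^2 - a - 4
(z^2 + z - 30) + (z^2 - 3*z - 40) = 2*z^2 - 2*z - 70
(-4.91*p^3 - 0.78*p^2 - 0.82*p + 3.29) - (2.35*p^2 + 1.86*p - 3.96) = -4.91*p^3 - 3.13*p^2 - 2.68*p + 7.25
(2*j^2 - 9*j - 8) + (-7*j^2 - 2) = -5*j^2 - 9*j - 10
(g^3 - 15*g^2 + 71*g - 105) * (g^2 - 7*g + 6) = g^5 - 22*g^4 + 182*g^3 - 692*g^2 + 1161*g - 630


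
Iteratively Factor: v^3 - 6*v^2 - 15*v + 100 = (v - 5)*(v^2 - v - 20) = (v - 5)^2*(v + 4)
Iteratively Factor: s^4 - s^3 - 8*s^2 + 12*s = (s + 3)*(s^3 - 4*s^2 + 4*s) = (s - 2)*(s + 3)*(s^2 - 2*s) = (s - 2)^2*(s + 3)*(s)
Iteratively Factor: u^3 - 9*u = (u - 3)*(u^2 + 3*u) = (u - 3)*(u + 3)*(u)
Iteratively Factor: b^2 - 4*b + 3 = (b - 3)*(b - 1)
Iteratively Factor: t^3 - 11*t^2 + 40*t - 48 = (t - 4)*(t^2 - 7*t + 12) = (t - 4)^2*(t - 3)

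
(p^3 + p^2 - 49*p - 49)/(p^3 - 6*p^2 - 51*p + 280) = (p^2 - 6*p - 7)/(p^2 - 13*p + 40)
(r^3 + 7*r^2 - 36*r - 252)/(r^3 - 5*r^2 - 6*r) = (r^2 + 13*r + 42)/(r*(r + 1))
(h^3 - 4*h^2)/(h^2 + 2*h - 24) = h^2/(h + 6)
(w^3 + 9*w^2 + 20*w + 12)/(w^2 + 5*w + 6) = (w^2 + 7*w + 6)/(w + 3)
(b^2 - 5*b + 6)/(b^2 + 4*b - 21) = (b - 2)/(b + 7)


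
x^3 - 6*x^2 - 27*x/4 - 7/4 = (x - 7)*(x + 1/2)^2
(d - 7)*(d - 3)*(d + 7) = d^3 - 3*d^2 - 49*d + 147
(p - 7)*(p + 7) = p^2 - 49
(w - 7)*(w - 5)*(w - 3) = w^3 - 15*w^2 + 71*w - 105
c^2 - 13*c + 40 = (c - 8)*(c - 5)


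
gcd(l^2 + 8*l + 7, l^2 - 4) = 1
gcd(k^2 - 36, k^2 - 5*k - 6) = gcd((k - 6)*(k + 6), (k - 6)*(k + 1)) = k - 6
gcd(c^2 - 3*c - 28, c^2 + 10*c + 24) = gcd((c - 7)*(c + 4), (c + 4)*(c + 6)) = c + 4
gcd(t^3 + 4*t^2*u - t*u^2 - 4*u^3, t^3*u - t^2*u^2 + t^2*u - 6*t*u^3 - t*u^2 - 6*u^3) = 1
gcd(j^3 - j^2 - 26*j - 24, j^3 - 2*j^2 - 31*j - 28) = j^2 + 5*j + 4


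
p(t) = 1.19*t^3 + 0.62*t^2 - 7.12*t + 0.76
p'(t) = 3.57*t^2 + 1.24*t - 7.12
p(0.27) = -1.09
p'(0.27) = -6.52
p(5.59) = 188.20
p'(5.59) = 111.37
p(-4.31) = -52.31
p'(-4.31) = 53.85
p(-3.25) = -10.40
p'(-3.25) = 26.56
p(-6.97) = -322.44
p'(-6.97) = 157.67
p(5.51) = 179.42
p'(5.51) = 108.10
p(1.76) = -3.36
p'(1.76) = 6.12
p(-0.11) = 1.55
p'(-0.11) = -7.21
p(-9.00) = -752.45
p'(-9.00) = 270.89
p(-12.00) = -1880.84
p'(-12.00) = 492.08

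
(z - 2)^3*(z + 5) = z^4 - z^3 - 18*z^2 + 52*z - 40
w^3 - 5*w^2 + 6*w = w*(w - 3)*(w - 2)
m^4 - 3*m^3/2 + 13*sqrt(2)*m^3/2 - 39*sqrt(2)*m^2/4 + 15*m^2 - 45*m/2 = m*(m - 3/2)*(m + 3*sqrt(2)/2)*(m + 5*sqrt(2))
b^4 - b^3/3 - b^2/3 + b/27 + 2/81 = (b - 2/3)*(b - 1/3)*(b + 1/3)^2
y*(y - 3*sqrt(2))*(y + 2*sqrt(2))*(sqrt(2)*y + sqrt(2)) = sqrt(2)*y^4 - 2*y^3 + sqrt(2)*y^3 - 12*sqrt(2)*y^2 - 2*y^2 - 12*sqrt(2)*y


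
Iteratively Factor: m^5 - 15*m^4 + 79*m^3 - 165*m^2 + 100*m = (m - 1)*(m^4 - 14*m^3 + 65*m^2 - 100*m) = (m - 4)*(m - 1)*(m^3 - 10*m^2 + 25*m) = m*(m - 4)*(m - 1)*(m^2 - 10*m + 25) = m*(m - 5)*(m - 4)*(m - 1)*(m - 5)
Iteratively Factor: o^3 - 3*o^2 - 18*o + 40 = (o + 4)*(o^2 - 7*o + 10) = (o - 2)*(o + 4)*(o - 5)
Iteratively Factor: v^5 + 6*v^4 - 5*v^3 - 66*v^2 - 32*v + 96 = (v - 1)*(v^4 + 7*v^3 + 2*v^2 - 64*v - 96) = (v - 3)*(v - 1)*(v^3 + 10*v^2 + 32*v + 32) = (v - 3)*(v - 1)*(v + 2)*(v^2 + 8*v + 16) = (v - 3)*(v - 1)*(v + 2)*(v + 4)*(v + 4)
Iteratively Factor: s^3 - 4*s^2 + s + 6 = (s - 2)*(s^2 - 2*s - 3) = (s - 2)*(s + 1)*(s - 3)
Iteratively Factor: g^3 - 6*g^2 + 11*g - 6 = (g - 3)*(g^2 - 3*g + 2) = (g - 3)*(g - 1)*(g - 2)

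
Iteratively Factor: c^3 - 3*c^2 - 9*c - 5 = (c + 1)*(c^2 - 4*c - 5) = (c - 5)*(c + 1)*(c + 1)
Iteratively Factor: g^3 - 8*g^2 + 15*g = (g - 3)*(g^2 - 5*g) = (g - 5)*(g - 3)*(g)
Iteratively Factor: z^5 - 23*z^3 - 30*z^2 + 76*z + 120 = (z + 2)*(z^4 - 2*z^3 - 19*z^2 + 8*z + 60) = (z - 5)*(z + 2)*(z^3 + 3*z^2 - 4*z - 12) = (z - 5)*(z + 2)*(z + 3)*(z^2 - 4) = (z - 5)*(z + 2)^2*(z + 3)*(z - 2)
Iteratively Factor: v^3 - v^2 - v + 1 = (v + 1)*(v^2 - 2*v + 1) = (v - 1)*(v + 1)*(v - 1)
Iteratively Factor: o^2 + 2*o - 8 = (o - 2)*(o + 4)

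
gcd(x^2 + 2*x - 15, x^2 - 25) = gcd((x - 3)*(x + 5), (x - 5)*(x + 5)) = x + 5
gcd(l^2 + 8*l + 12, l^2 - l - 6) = l + 2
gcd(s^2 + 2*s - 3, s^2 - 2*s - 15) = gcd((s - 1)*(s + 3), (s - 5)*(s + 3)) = s + 3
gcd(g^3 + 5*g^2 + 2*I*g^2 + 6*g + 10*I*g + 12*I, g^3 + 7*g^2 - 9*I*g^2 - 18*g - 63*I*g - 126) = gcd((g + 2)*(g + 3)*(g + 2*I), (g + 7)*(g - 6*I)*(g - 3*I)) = 1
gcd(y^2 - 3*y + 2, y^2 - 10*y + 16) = y - 2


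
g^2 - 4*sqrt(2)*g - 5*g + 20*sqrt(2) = (g - 5)*(g - 4*sqrt(2))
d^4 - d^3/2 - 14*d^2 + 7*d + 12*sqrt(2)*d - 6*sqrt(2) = (d - 1/2)*(d - 2*sqrt(2))*(d - sqrt(2))*(d + 3*sqrt(2))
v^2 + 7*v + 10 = (v + 2)*(v + 5)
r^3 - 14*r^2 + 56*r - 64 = (r - 8)*(r - 4)*(r - 2)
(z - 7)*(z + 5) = z^2 - 2*z - 35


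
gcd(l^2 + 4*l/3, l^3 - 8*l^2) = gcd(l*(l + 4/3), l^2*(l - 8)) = l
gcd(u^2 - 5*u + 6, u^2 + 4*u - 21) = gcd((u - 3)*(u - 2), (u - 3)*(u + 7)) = u - 3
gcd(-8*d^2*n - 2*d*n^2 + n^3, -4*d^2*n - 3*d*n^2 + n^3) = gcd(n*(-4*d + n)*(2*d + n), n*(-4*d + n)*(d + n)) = 4*d*n - n^2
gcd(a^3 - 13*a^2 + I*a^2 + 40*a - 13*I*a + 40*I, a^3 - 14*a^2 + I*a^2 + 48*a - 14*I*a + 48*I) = a^2 + a*(-8 + I) - 8*I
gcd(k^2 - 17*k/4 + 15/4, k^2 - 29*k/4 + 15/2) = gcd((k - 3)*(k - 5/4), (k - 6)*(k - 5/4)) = k - 5/4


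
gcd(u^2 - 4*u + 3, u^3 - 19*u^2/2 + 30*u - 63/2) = u - 3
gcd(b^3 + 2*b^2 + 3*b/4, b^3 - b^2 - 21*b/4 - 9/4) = b^2 + 2*b + 3/4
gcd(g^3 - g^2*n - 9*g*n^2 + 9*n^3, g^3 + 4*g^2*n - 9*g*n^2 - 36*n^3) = g^2 - 9*n^2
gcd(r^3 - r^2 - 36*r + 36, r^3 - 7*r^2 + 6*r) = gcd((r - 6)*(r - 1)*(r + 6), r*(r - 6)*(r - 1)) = r^2 - 7*r + 6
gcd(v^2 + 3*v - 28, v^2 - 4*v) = v - 4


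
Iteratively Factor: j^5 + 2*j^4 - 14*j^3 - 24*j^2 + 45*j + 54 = (j + 1)*(j^4 + j^3 - 15*j^2 - 9*j + 54) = (j + 1)*(j + 3)*(j^3 - 2*j^2 - 9*j + 18) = (j - 2)*(j + 1)*(j + 3)*(j^2 - 9) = (j - 3)*(j - 2)*(j + 1)*(j + 3)*(j + 3)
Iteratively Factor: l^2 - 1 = (l - 1)*(l + 1)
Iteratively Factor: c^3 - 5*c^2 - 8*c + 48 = (c + 3)*(c^2 - 8*c + 16) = (c - 4)*(c + 3)*(c - 4)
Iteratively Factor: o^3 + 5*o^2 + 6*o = (o)*(o^2 + 5*o + 6) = o*(o + 2)*(o + 3)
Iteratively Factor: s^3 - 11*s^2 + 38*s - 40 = (s - 2)*(s^2 - 9*s + 20) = (s - 5)*(s - 2)*(s - 4)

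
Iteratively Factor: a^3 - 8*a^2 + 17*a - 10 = (a - 5)*(a^2 - 3*a + 2) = (a - 5)*(a - 2)*(a - 1)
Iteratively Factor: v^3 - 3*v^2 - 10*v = (v)*(v^2 - 3*v - 10) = v*(v + 2)*(v - 5)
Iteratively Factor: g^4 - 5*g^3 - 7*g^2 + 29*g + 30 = (g + 1)*(g^3 - 6*g^2 - g + 30) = (g - 5)*(g + 1)*(g^2 - g - 6) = (g - 5)*(g + 1)*(g + 2)*(g - 3)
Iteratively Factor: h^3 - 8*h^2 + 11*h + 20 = (h + 1)*(h^2 - 9*h + 20) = (h - 4)*(h + 1)*(h - 5)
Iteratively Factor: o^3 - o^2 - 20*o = (o - 5)*(o^2 + 4*o) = (o - 5)*(o + 4)*(o)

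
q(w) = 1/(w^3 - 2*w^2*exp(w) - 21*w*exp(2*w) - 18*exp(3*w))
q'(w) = (2*w^2*exp(w) - 3*w^2 + 42*w*exp(2*w) + 4*w*exp(w) + 54*exp(3*w) + 21*exp(2*w))/(w^3 - 2*w^2*exp(w) - 21*w*exp(2*w) - 18*exp(3*w))^2 = (2*w^2*exp(w) - 3*w^2 + 42*w*exp(2*w) + 4*w*exp(w) + 54*exp(3*w) + 21*exp(2*w))/(-w^3 + 2*w^2*exp(w) + 21*w*exp(2*w) + 18*exp(3*w))^2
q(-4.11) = -0.01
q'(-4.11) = -0.01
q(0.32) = -0.02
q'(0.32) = 0.06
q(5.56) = -0.00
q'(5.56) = 0.00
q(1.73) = -0.00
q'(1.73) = 0.00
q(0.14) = -0.03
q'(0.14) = 0.12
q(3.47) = -0.00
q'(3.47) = 0.00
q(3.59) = -0.00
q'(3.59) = 0.00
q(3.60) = -0.00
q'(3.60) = 0.00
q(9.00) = 0.00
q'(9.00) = 0.00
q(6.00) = 0.00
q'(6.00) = 0.00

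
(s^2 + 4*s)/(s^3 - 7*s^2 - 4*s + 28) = s*(s + 4)/(s^3 - 7*s^2 - 4*s + 28)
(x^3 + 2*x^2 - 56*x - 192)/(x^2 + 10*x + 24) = x - 8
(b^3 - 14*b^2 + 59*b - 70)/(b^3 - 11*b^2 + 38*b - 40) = (b - 7)/(b - 4)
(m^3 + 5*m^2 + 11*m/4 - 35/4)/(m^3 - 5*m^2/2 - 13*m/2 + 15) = (2*m^2 + 5*m - 7)/(2*(m^2 - 5*m + 6))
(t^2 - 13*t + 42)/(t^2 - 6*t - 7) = (t - 6)/(t + 1)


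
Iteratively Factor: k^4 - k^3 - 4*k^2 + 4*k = (k)*(k^3 - k^2 - 4*k + 4) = k*(k - 2)*(k^2 + k - 2) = k*(k - 2)*(k - 1)*(k + 2)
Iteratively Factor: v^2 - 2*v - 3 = (v + 1)*(v - 3)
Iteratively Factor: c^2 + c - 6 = (c - 2)*(c + 3)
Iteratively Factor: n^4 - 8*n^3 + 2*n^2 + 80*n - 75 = (n - 5)*(n^3 - 3*n^2 - 13*n + 15) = (n - 5)*(n + 3)*(n^2 - 6*n + 5) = (n - 5)*(n - 1)*(n + 3)*(n - 5)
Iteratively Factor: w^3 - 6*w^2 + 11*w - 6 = (w - 3)*(w^2 - 3*w + 2) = (w - 3)*(w - 2)*(w - 1)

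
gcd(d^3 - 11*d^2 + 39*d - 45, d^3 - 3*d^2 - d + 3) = d - 3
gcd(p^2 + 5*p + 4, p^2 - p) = 1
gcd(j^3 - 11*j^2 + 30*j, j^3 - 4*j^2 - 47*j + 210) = j^2 - 11*j + 30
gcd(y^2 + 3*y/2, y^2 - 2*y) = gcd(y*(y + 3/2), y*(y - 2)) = y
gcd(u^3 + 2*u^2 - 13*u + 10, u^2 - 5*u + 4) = u - 1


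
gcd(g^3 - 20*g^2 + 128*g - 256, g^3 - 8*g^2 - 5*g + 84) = g - 4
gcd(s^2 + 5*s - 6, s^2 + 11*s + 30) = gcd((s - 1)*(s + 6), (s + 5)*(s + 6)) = s + 6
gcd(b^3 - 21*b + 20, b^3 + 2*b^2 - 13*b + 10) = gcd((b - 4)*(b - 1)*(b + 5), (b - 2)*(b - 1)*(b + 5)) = b^2 + 4*b - 5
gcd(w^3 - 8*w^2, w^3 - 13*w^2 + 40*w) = w^2 - 8*w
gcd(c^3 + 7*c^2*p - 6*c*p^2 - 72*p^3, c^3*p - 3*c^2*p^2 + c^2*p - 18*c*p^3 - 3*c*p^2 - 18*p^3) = 1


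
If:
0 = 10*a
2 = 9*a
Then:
No Solution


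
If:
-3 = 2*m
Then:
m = -3/2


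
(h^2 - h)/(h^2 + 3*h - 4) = h/(h + 4)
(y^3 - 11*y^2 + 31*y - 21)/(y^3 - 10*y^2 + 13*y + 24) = (y^2 - 8*y + 7)/(y^2 - 7*y - 8)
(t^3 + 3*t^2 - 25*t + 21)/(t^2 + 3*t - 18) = (t^2 + 6*t - 7)/(t + 6)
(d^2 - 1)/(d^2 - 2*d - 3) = (d - 1)/(d - 3)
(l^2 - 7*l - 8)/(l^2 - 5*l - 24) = (l + 1)/(l + 3)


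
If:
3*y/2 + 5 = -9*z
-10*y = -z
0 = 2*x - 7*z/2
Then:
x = -175/183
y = -10/183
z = -100/183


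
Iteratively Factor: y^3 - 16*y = (y + 4)*(y^2 - 4*y) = y*(y + 4)*(y - 4)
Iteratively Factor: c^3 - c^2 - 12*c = (c - 4)*(c^2 + 3*c) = (c - 4)*(c + 3)*(c)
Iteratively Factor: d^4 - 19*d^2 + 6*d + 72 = (d - 3)*(d^3 + 3*d^2 - 10*d - 24) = (d - 3)*(d + 2)*(d^2 + d - 12) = (d - 3)^2*(d + 2)*(d + 4)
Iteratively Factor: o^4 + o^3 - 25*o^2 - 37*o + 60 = (o - 5)*(o^3 + 6*o^2 + 5*o - 12) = (o - 5)*(o + 4)*(o^2 + 2*o - 3) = (o - 5)*(o - 1)*(o + 4)*(o + 3)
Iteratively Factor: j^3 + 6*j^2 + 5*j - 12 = (j - 1)*(j^2 + 7*j + 12) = (j - 1)*(j + 4)*(j + 3)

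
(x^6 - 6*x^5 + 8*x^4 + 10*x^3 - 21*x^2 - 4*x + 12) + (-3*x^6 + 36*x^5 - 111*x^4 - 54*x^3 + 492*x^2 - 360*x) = -2*x^6 + 30*x^5 - 103*x^4 - 44*x^3 + 471*x^2 - 364*x + 12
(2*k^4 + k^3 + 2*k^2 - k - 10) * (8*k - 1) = 16*k^5 + 6*k^4 + 15*k^3 - 10*k^2 - 79*k + 10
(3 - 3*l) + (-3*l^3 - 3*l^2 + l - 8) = -3*l^3 - 3*l^2 - 2*l - 5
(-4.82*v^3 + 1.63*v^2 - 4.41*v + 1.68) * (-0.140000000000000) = 0.6748*v^3 - 0.2282*v^2 + 0.6174*v - 0.2352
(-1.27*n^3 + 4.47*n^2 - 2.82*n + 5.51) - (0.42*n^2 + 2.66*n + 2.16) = -1.27*n^3 + 4.05*n^2 - 5.48*n + 3.35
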